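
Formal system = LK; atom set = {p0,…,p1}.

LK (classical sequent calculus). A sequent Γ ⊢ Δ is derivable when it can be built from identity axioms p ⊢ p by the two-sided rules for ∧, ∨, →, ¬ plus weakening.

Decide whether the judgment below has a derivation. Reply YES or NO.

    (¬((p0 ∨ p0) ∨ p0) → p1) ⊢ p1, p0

Derivation (root first):
[→L] (¬((p0 ∨ p0) ∨ p0) → p1) ⊢ p1, p0
  [¬R]  ⊢ p0, ¬((p0 ∨ p0) ∨ p0)
    [∨L] ((p0 ∨ p0) ∨ p0) ⊢ p0
      [∨L] (p0 ∨ p0) ⊢ p0
        [Ax] p0 ⊢ p0
        [Ax] p0 ⊢ p0
      [Ax] p0 ⊢ p0
  [WR] p1 ⊢ p1, p0
    [Ax] p1 ⊢ p1

Result: YES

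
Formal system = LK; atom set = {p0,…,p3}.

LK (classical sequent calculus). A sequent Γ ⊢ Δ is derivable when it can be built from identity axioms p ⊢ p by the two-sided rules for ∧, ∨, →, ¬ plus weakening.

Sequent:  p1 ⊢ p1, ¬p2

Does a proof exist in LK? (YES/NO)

Proof tree:
[¬R] p1 ⊢ p1, ¬p2
  [WL] p1, p2 ⊢ p1
    [Ax] p1 ⊢ p1

Result: YES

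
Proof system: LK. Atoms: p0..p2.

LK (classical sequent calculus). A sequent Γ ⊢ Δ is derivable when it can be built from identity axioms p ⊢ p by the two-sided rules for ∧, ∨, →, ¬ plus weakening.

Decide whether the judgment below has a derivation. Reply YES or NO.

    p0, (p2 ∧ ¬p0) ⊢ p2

Proof tree:
[∧L] p0, (p2 ∧ ¬p0) ⊢ p2
  [¬L] p2, p0, ¬p0 ⊢ p2
    [WL] p2, p0 ⊢ p2, p0
      [WR] p2 ⊢ p2, p0
        [Ax] p2 ⊢ p2

Result: YES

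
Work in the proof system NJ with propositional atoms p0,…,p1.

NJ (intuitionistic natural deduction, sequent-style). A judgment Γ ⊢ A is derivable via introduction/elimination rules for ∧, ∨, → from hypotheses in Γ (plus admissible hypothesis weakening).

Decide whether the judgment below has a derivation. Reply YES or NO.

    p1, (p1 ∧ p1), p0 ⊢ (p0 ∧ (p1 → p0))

Derivation trace:
[∧I] p1, (p1 ∧ p1), p0 ⊢ (p0 ∧ (p1 → p0))
  [Wk] p0, p1, (p1 ∧ p1) ⊢ p0
    [Wk] p0, p1 ⊢ p0
      [Ax] p0 ⊢ p0
  [→I] p0, (p1 ∧ p1) ⊢ (p1 → p0)
    [Wk] p0, p1, (p1 ∧ p1) ⊢ p0
      [Wk] p0, p1 ⊢ p0
        [Ax] p0 ⊢ p0

Result: YES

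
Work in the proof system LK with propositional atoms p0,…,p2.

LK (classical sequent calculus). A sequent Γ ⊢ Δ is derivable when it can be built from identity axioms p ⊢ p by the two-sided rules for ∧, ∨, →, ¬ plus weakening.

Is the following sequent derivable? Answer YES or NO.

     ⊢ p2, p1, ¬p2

Derivation (root first):
[¬R]  ⊢ p2, p1, ¬p2
  [WR] p2 ⊢ p2, p1
    [Ax] p2 ⊢ p2

Result: YES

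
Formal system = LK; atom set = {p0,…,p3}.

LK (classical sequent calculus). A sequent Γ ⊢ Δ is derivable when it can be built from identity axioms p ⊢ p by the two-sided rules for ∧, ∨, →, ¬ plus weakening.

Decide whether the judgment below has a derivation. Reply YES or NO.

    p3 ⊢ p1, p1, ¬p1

Derivation (root first):
[WL] p3 ⊢ p1, p1, ¬p1
  [¬R]  ⊢ p1, p1, ¬p1
    [WR] p1 ⊢ p1, p1
      [Ax] p1 ⊢ p1

Result: YES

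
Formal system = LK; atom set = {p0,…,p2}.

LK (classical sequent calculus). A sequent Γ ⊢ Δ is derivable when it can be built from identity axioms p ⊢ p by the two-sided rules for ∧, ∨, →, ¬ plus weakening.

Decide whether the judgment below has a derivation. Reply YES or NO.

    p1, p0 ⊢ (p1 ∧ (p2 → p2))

Derivation trace:
[WL] p1, p0 ⊢ (p1 ∧ (p2 → p2))
  [∧R] p1 ⊢ (p1 ∧ (p2 → p2))
    [Ax] p1 ⊢ p1
    [→R]  ⊢ (p2 → p2)
      [Ax] p2 ⊢ p2

Result: YES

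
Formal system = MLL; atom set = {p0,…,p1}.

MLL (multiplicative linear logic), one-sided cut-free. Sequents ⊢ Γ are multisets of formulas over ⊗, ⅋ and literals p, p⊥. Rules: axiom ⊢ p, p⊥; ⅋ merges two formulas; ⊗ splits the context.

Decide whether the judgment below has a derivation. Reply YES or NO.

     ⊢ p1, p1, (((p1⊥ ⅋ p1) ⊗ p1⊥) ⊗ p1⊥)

Derivation trace:
[⊗]  ⊢ p1, p1, (((p1⊥ ⅋ p1) ⊗ p1⊥) ⊗ p1⊥)
  [⊗]  ⊢ p1, ((p1⊥ ⅋ p1) ⊗ p1⊥)
    [⅋]  ⊢ (p1⊥ ⅋ p1)
      [Ax]  ⊢ p1, p1⊥
    [Ax]  ⊢ p1, p1⊥
  [Ax]  ⊢ p1, p1⊥

Result: YES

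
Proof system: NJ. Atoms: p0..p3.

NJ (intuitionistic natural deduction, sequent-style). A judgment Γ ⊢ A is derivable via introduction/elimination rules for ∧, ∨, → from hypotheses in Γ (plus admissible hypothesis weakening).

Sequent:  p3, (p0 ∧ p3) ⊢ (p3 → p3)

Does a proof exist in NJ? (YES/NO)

Derivation trace:
[Wk] p3, (p0 ∧ p3) ⊢ (p3 → p3)
  [→I] p3 ⊢ (p3 → p3)
    [Wk] p3, p3 ⊢ p3
      [Ax] p3 ⊢ p3

Result: YES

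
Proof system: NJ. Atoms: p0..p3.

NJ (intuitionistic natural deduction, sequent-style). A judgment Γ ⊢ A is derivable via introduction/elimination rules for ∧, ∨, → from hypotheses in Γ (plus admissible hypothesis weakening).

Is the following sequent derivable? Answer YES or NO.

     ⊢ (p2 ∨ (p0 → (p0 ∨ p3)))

Derivation (root first):
[∨I₂]  ⊢ (p2 ∨ (p0 → (p0 ∨ p3)))
  [→I]  ⊢ (p0 → (p0 ∨ p3))
    [∨I₁] p0 ⊢ (p0 ∨ p3)
      [Ax] p0 ⊢ p0

Result: YES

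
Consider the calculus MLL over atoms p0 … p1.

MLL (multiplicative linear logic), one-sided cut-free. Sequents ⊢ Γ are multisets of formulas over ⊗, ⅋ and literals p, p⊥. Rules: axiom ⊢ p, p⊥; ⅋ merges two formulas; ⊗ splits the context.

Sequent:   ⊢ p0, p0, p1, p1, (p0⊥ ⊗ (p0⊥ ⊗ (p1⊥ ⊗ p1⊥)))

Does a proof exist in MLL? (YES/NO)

Derivation trace:
[⊗]  ⊢ p0, p0, p1, p1, (p0⊥ ⊗ (p0⊥ ⊗ (p1⊥ ⊗ p1⊥)))
  [Ax]  ⊢ p0, p0⊥
  [⊗]  ⊢ p0, p1, p1, (p0⊥ ⊗ (p1⊥ ⊗ p1⊥))
    [Ax]  ⊢ p0, p0⊥
    [⊗]  ⊢ p1, p1, (p1⊥ ⊗ p1⊥)
      [Ax]  ⊢ p1, p1⊥
      [Ax]  ⊢ p1, p1⊥

Result: YES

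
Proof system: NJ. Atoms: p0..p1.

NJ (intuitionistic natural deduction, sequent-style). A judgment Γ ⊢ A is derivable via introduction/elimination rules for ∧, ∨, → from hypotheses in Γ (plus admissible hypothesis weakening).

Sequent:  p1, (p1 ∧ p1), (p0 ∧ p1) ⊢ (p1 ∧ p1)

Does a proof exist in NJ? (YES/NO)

Proof tree:
[Wk] p1, (p1 ∧ p1), (p0 ∧ p1) ⊢ (p1 ∧ p1)
  [Wk] p1, (p1 ∧ p1) ⊢ (p1 ∧ p1)
    [∧I] p1 ⊢ (p1 ∧ p1)
      [Ax] p1 ⊢ p1
      [Ax] p1 ⊢ p1

Result: YES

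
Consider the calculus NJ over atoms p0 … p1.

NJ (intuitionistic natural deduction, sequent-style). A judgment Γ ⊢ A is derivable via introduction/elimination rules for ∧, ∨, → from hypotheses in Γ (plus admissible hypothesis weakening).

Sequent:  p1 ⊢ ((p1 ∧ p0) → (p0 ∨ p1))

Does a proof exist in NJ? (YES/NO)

Derivation trace:
[→I] p1 ⊢ ((p1 ∧ p0) → (p0 ∨ p1))
  [Wk] p1, (p1 ∧ p0) ⊢ (p0 ∨ p1)
    [∨I₂] p1 ⊢ (p0 ∨ p1)
      [Ax] p1 ⊢ p1

Result: YES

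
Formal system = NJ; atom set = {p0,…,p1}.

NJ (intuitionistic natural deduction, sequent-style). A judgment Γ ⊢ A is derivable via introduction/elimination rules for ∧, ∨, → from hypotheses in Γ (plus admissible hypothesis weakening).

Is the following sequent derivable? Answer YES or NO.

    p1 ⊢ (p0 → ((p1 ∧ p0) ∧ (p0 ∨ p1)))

Proof tree:
[→I] p1 ⊢ (p0 → ((p1 ∧ p0) ∧ (p0 ∨ p1)))
  [∧I] p1, p0 ⊢ ((p1 ∧ p0) ∧ (p0 ∨ p1))
    [∧I] p1, p0 ⊢ (p1 ∧ p0)
      [Ax] p1 ⊢ p1
      [Ax] p0 ⊢ p0
    [∨I₂] p1 ⊢ (p0 ∨ p1)
      [Ax] p1 ⊢ p1

Result: YES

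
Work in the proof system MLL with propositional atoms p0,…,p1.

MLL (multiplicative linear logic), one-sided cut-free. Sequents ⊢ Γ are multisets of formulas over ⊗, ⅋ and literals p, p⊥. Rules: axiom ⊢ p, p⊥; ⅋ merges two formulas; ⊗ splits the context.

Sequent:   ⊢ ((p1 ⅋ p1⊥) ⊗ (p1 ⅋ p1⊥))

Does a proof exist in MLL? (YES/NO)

Derivation trace:
[⊗]  ⊢ ((p1 ⅋ p1⊥) ⊗ (p1 ⅋ p1⊥))
  [⅋]  ⊢ (p1 ⅋ p1⊥)
    [Ax]  ⊢ p1, p1⊥
  [⅋]  ⊢ (p1 ⅋ p1⊥)
    [Ax]  ⊢ p1, p1⊥

Result: YES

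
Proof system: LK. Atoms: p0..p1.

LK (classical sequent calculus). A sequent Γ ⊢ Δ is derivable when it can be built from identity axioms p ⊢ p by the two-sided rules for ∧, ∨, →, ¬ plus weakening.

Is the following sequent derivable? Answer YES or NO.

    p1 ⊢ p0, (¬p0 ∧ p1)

Derivation trace:
[∧R] p1 ⊢ p0, (¬p0 ∧ p1)
  [¬R]  ⊢ p0, ¬p0
    [Ax] p0 ⊢ p0
  [Ax] p1 ⊢ p1

Result: YES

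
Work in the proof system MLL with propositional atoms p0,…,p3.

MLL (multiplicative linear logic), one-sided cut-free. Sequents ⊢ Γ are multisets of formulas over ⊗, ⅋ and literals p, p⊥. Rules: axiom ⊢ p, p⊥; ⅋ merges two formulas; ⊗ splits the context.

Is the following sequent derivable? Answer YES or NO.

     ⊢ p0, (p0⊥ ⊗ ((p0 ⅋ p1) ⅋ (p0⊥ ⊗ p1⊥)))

Derivation (root first):
[⊗]  ⊢ p0, (p0⊥ ⊗ ((p0 ⅋ p1) ⅋ (p0⊥ ⊗ p1⊥)))
  [Ax]  ⊢ p0, p0⊥
  [⅋]  ⊢ ((p0 ⅋ p1) ⅋ (p0⊥ ⊗ p1⊥))
    [⅋]  ⊢ (p0⊥ ⊗ p1⊥), (p0 ⅋ p1)
      [⊗]  ⊢ p0, p1, (p0⊥ ⊗ p1⊥)
        [Ax]  ⊢ p0, p0⊥
        [Ax]  ⊢ p1, p1⊥

Result: YES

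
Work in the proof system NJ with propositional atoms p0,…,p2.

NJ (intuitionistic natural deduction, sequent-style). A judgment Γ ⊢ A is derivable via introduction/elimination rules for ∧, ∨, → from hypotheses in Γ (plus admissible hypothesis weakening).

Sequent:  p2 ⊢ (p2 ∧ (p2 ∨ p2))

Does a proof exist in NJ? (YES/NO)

Derivation trace:
[∧I] p2 ⊢ (p2 ∧ (p2 ∨ p2))
  [Ax] p2 ⊢ p2
  [∨I₁] p2 ⊢ (p2 ∨ p2)
    [Ax] p2 ⊢ p2

Result: YES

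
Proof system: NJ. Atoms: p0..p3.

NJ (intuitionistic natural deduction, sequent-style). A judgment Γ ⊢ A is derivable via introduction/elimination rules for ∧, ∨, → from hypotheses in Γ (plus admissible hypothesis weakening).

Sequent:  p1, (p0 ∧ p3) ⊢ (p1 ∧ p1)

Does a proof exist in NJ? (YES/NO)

Derivation (root first):
[Wk] p1, (p0 ∧ p3) ⊢ (p1 ∧ p1)
  [∧I] p1 ⊢ (p1 ∧ p1)
    [Ax] p1 ⊢ p1
    [Ax] p1 ⊢ p1

Result: YES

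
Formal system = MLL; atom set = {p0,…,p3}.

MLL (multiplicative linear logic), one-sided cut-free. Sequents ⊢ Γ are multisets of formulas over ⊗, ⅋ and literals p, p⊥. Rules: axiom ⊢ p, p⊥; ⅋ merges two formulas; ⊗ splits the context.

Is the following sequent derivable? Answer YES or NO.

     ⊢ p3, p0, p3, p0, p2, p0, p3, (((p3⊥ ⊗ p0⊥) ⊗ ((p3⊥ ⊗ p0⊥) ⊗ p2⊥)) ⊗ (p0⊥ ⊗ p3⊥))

Derivation trace:
[⊗]  ⊢ p3, p0, p3, p0, p2, p0, p3, (((p3⊥ ⊗ p0⊥) ⊗ ((p3⊥ ⊗ p0⊥) ⊗ p2⊥)) ⊗ (p0⊥ ⊗ p3⊥))
  [⊗]  ⊢ p3, p0, p3, p0, p2, ((p3⊥ ⊗ p0⊥) ⊗ ((p3⊥ ⊗ p0⊥) ⊗ p2⊥))
    [⊗]  ⊢ p3, p0, (p3⊥ ⊗ p0⊥)
      [Ax]  ⊢ p3, p3⊥
      [Ax]  ⊢ p0, p0⊥
    [⊗]  ⊢ p3, p0, p2, ((p3⊥ ⊗ p0⊥) ⊗ p2⊥)
      [⊗]  ⊢ p3, p0, (p3⊥ ⊗ p0⊥)
        [Ax]  ⊢ p3, p3⊥
        [Ax]  ⊢ p0, p0⊥
      [Ax]  ⊢ p2, p2⊥
  [⊗]  ⊢ p0, p3, (p0⊥ ⊗ p3⊥)
    [Ax]  ⊢ p0, p0⊥
    [Ax]  ⊢ p3, p3⊥

Result: YES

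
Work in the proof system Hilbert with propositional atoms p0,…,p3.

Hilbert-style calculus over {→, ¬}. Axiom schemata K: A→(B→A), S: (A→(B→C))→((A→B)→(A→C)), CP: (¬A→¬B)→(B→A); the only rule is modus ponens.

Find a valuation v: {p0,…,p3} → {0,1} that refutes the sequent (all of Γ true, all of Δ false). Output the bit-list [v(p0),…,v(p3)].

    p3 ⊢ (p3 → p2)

Enumerate valuations to refute Γ ⊢ Δ:
  v=0000: Γ:[p3=F] Δ:[(p3 → p2)=T] refutes=False
  v=0001: Γ:[p3=T] Δ:[(p3 → p2)=F] refutes=True  ← countermodel

Result: [0, 0, 0, 1]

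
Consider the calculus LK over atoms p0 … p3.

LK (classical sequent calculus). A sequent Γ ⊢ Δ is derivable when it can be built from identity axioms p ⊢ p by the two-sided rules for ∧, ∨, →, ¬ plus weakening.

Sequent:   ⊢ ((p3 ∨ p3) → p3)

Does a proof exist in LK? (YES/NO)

Derivation (root first):
[→R]  ⊢ ((p3 ∨ p3) → p3)
  [∨L] (p3 ∨ p3) ⊢ p3
    [Ax] p3 ⊢ p3
    [Ax] p3 ⊢ p3

Result: YES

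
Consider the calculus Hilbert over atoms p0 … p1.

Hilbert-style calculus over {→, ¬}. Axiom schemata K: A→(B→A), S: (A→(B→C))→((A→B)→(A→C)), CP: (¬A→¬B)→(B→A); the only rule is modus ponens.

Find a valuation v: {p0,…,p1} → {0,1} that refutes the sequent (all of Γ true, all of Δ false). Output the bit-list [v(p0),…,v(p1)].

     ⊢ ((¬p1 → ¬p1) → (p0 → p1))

Enumerate valuations to refute Γ ⊢ Δ:
  v=00: Γ:[] Δ:[((¬p1 → ¬p1) → (p0 → p1))=T] refutes=False
  v=01: Γ:[] Δ:[((¬p1 → ¬p1) → (p0 → p1))=T] refutes=False
  v=10: Γ:[] Δ:[((¬p1 → ¬p1) → (p0 → p1))=F] refutes=True  ← countermodel

Result: [1, 0]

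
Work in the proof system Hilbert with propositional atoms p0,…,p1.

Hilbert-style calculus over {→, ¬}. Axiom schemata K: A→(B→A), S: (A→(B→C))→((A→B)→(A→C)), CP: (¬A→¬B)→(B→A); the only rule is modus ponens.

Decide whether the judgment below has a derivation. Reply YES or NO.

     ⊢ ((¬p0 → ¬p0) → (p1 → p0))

Search for a countermodel by truth-table:
  v=00: Γ:[] Δ:[((¬p0 → ¬p0) → (p1 → p0))=T] refutes=False
  v=01: Γ:[] Δ:[((¬p0 → ¬p0) → (p1 → p0))=F] refutes=True  ← countermodel

Result: NO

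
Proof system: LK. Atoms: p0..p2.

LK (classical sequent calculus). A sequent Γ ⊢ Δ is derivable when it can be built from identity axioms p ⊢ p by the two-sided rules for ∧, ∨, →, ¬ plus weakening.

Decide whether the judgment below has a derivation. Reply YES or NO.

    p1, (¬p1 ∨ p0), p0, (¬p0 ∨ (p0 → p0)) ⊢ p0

Derivation trace:
[∨L] p1, (¬p1 ∨ p0), p0, (¬p0 ∨ (p0 → p0)) ⊢ p0
  [¬L] p1, (¬p1 ∨ p0), ¬p0 ⊢ 
    [∨L] p1, (¬p1 ∨ p0) ⊢ p0
      [¬L] p1, ¬p1 ⊢ 
        [Ax] p1 ⊢ p1
      [Ax] p0 ⊢ p0
  [→L] p0, (p0 → p0) ⊢ p0
    [Ax] p0 ⊢ p0
    [Ax] p0 ⊢ p0

Result: YES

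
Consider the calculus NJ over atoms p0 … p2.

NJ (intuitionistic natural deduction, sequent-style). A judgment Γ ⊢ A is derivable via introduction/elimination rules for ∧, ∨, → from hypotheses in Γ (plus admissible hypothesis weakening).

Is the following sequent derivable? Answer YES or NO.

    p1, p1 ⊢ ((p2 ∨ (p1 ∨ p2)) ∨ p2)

Derivation trace:
[∨I₁] p1, p1 ⊢ ((p2 ∨ (p1 ∨ p2)) ∨ p2)
  [∨I₂] p1, p1 ⊢ (p2 ∨ (p1 ∨ p2))
    [∨I₁] p1, p1 ⊢ (p1 ∨ p2)
      [Wk] p1, p1 ⊢ p1
        [Ax] p1 ⊢ p1

Result: YES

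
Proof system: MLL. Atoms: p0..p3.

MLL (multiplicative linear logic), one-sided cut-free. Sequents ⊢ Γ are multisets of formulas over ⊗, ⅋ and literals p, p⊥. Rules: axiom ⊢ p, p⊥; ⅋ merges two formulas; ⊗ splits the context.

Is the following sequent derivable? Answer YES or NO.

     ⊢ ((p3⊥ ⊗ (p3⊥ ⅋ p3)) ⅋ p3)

Proof tree:
[⅋]  ⊢ ((p3⊥ ⊗ (p3⊥ ⅋ p3)) ⅋ p3)
  [⊗]  ⊢ p3, (p3⊥ ⊗ (p3⊥ ⅋ p3))
    [Ax]  ⊢ p3, p3⊥
    [⅋]  ⊢ (p3⊥ ⅋ p3)
      [Ax]  ⊢ p3, p3⊥

Result: YES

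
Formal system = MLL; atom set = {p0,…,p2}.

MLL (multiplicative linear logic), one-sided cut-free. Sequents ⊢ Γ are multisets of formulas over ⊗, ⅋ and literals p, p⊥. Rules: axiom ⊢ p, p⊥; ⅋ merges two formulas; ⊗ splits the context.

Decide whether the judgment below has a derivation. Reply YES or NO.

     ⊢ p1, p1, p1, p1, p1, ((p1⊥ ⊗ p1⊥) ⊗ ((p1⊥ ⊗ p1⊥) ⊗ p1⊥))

Proof tree:
[⊗]  ⊢ p1, p1, p1, p1, p1, ((p1⊥ ⊗ p1⊥) ⊗ ((p1⊥ ⊗ p1⊥) ⊗ p1⊥))
  [⊗]  ⊢ p1, p1, (p1⊥ ⊗ p1⊥)
    [Ax]  ⊢ p1, p1⊥
    [Ax]  ⊢ p1, p1⊥
  [⊗]  ⊢ p1, p1, p1, ((p1⊥ ⊗ p1⊥) ⊗ p1⊥)
    [⊗]  ⊢ p1, p1, (p1⊥ ⊗ p1⊥)
      [Ax]  ⊢ p1, p1⊥
      [Ax]  ⊢ p1, p1⊥
    [Ax]  ⊢ p1, p1⊥

Result: YES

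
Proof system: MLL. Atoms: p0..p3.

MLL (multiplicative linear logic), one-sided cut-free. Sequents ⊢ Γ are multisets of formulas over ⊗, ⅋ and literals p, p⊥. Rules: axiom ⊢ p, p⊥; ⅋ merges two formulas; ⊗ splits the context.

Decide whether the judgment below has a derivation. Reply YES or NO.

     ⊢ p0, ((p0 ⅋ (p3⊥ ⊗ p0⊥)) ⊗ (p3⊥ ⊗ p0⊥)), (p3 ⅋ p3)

Derivation trace:
[⅋]  ⊢ p0, ((p0 ⅋ (p3⊥ ⊗ p0⊥)) ⊗ (p3⊥ ⊗ p0⊥)), (p3 ⅋ p3)
  [⊗]  ⊢ p3, p3, p0, ((p0 ⅋ (p3⊥ ⊗ p0⊥)) ⊗ (p3⊥ ⊗ p0⊥))
    [⅋]  ⊢ p3, (p0 ⅋ (p3⊥ ⊗ p0⊥))
      [⊗]  ⊢ p3, p0, (p3⊥ ⊗ p0⊥)
        [Ax]  ⊢ p3, p3⊥
        [Ax]  ⊢ p0, p0⊥
    [⊗]  ⊢ p3, p0, (p3⊥ ⊗ p0⊥)
      [Ax]  ⊢ p3, p3⊥
      [Ax]  ⊢ p0, p0⊥

Result: YES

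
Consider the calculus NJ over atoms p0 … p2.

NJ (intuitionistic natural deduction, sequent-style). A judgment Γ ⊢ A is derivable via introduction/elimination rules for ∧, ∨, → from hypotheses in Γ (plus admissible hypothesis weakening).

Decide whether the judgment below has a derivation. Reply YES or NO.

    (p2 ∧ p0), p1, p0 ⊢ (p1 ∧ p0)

Derivation trace:
[∧I] (p2 ∧ p0), p1, p0 ⊢ (p1 ∧ p0)
  [Ax] p1 ⊢ p1
  [Wk] p0, (p2 ∧ p0) ⊢ p0
    [Ax] p0 ⊢ p0

Result: YES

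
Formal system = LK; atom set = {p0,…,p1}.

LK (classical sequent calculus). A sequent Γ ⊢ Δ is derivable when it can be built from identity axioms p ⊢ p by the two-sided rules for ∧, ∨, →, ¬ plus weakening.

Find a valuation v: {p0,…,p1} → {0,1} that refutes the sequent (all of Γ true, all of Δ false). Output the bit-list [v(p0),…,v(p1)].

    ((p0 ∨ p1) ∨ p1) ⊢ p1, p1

Truth-table refutation:
  v=00: Γ:[((p0 ∨ p1) ∨ p1)=F] Δ:[p1=F, p1=F] refutes=False
  v=01: Γ:[((p0 ∨ p1) ∨ p1)=T] Δ:[p1=T, p1=T] refutes=False
  v=10: Γ:[((p0 ∨ p1) ∨ p1)=T] Δ:[p1=F, p1=F] refutes=True  ← countermodel

Result: [1, 0]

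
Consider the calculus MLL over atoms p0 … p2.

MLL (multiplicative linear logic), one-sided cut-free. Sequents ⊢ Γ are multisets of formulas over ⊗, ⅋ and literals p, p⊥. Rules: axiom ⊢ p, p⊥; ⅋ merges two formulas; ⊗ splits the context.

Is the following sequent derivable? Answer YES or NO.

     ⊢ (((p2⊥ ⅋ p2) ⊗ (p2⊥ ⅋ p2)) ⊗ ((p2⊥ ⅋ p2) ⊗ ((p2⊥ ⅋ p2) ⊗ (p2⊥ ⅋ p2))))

Proof tree:
[⊗]  ⊢ (((p2⊥ ⅋ p2) ⊗ (p2⊥ ⅋ p2)) ⊗ ((p2⊥ ⅋ p2) ⊗ ((p2⊥ ⅋ p2) ⊗ (p2⊥ ⅋ p2))))
  [⊗]  ⊢ ((p2⊥ ⅋ p2) ⊗ (p2⊥ ⅋ p2))
    [⅋]  ⊢ (p2⊥ ⅋ p2)
      [Ax]  ⊢ p2, p2⊥
    [⅋]  ⊢ (p2⊥ ⅋ p2)
      [Ax]  ⊢ p2, p2⊥
  [⊗]  ⊢ ((p2⊥ ⅋ p2) ⊗ ((p2⊥ ⅋ p2) ⊗ (p2⊥ ⅋ p2)))
    [⅋]  ⊢ (p2⊥ ⅋ p2)
      [Ax]  ⊢ p2, p2⊥
    [⊗]  ⊢ ((p2⊥ ⅋ p2) ⊗ (p2⊥ ⅋ p2))
      [⅋]  ⊢ (p2⊥ ⅋ p2)
        [Ax]  ⊢ p2, p2⊥
      [⅋]  ⊢ (p2⊥ ⅋ p2)
        [Ax]  ⊢ p2, p2⊥

Result: YES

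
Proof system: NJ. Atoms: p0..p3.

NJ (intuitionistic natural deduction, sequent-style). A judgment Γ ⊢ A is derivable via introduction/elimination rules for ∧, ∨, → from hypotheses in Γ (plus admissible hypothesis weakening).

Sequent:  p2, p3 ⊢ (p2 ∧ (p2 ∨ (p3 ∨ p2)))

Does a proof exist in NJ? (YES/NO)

Proof tree:
[∧I] p2, p3 ⊢ (p2 ∧ (p2 ∨ (p3 ∨ p2)))
  [Ax] p2 ⊢ p2
  [∨I₂] p3 ⊢ (p2 ∨ (p3 ∨ p2))
    [∨I₁] p3 ⊢ (p3 ∨ p2)
      [Ax] p3 ⊢ p3

Result: YES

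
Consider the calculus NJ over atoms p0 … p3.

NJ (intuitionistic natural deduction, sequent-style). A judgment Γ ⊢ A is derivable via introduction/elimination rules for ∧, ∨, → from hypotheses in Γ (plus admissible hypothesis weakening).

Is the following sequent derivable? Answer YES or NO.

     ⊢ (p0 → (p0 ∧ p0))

Derivation trace:
[→I]  ⊢ (p0 → (p0 ∧ p0))
  [∧I] p0 ⊢ (p0 ∧ p0)
    [Ax] p0 ⊢ p0
    [Ax] p0 ⊢ p0

Result: YES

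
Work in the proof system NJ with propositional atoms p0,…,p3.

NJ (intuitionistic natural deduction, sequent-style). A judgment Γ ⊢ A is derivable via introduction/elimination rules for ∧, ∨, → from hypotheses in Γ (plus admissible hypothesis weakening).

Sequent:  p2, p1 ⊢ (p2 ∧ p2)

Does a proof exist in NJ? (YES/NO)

Proof tree:
[Wk] p2, p1 ⊢ (p2 ∧ p2)
  [∧I] p2 ⊢ (p2 ∧ p2)
    [Ax] p2 ⊢ p2
    [Ax] p2 ⊢ p2

Result: YES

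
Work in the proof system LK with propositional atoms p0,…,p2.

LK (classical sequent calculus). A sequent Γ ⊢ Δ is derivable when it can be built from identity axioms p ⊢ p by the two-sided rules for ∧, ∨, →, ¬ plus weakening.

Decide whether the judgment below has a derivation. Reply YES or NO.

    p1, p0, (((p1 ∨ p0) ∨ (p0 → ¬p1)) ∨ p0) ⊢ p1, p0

Derivation (root first):
[∨L] p1, p0, (((p1 ∨ p0) ∨ (p0 → ¬p1)) ∨ p0) ⊢ p1, p0
  [∨L] p1, p0, ((p1 ∨ p0) ∨ (p0 → ¬p1)) ⊢ p1, p0
    [∨L] (p1 ∨ p0) ⊢ p1, p0
      [Ax] p1 ⊢ p1
      [Ax] p0 ⊢ p0
    [→L] p1, p0, (p0 → ¬p1) ⊢ 
      [Ax] p0 ⊢ p0
      [¬L] p1, ¬p1 ⊢ 
        [Ax] p1 ⊢ p1
  [Ax] p0 ⊢ p0

Result: YES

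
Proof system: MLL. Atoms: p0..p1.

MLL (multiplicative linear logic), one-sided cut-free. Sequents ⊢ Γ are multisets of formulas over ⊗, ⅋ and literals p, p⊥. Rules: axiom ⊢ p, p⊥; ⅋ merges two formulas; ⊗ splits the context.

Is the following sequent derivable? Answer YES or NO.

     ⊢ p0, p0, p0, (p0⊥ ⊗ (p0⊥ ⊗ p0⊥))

Derivation trace:
[⊗]  ⊢ p0, p0, p0, (p0⊥ ⊗ (p0⊥ ⊗ p0⊥))
  [Ax]  ⊢ p0, p0⊥
  [⊗]  ⊢ p0, p0, (p0⊥ ⊗ p0⊥)
    [Ax]  ⊢ p0, p0⊥
    [Ax]  ⊢ p0, p0⊥

Result: YES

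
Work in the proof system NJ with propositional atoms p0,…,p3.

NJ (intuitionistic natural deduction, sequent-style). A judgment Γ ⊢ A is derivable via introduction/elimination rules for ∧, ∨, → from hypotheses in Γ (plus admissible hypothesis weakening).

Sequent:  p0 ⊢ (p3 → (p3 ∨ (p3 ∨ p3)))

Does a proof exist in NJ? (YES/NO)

Derivation trace:
[→I] p0 ⊢ (p3 → (p3 ∨ (p3 ∨ p3)))
  [∨I₂] p3, p0 ⊢ (p3 ∨ (p3 ∨ p3))
    [Wk] p3, p0 ⊢ (p3 ∨ p3)
      [∨I₂] p3 ⊢ (p3 ∨ p3)
        [Ax] p3 ⊢ p3

Result: YES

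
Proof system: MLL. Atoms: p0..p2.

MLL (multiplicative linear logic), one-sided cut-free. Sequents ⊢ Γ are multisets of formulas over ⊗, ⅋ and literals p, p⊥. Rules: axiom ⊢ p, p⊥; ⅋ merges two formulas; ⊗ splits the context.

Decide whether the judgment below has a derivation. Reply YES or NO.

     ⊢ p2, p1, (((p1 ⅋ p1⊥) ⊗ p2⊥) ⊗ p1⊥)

Proof tree:
[⊗]  ⊢ p2, p1, (((p1 ⅋ p1⊥) ⊗ p2⊥) ⊗ p1⊥)
  [⊗]  ⊢ p2, ((p1 ⅋ p1⊥) ⊗ p2⊥)
    [⅋]  ⊢ (p1 ⅋ p1⊥)
      [Ax]  ⊢ p1, p1⊥
    [Ax]  ⊢ p2, p2⊥
  [Ax]  ⊢ p1, p1⊥

Result: YES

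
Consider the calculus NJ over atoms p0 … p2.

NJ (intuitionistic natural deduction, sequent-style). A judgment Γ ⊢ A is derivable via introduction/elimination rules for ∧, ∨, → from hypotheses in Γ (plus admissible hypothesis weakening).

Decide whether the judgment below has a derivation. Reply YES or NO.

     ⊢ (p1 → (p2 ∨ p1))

Derivation trace:
[→I]  ⊢ (p1 → (p2 ∨ p1))
  [∨I₂] p1 ⊢ (p2 ∨ p1)
    [Ax] p1 ⊢ p1

Result: YES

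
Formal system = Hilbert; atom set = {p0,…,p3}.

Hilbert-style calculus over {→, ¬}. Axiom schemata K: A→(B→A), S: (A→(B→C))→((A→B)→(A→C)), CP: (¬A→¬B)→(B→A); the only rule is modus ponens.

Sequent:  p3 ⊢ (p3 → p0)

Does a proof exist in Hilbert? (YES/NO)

Enumerate valuations to refute Γ ⊢ Δ:
  v=0000: Γ:[p3=F] Δ:[(p3 → p0)=T] refutes=False
  v=0001: Γ:[p3=T] Δ:[(p3 → p0)=F] refutes=True  ← countermodel

Result: NO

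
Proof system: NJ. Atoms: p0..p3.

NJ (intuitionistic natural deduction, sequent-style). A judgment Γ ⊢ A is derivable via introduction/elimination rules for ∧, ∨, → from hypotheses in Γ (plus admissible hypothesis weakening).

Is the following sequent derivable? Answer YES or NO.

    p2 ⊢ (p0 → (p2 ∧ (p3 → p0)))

Derivation (root first):
[→I] p2 ⊢ (p0 → (p2 ∧ (p3 → p0)))
  [∧I] p2, p0 ⊢ (p2 ∧ (p3 → p0))
    [Ax] p2 ⊢ p2
    [→I] p0 ⊢ (p3 → p0)
      [Wk] p0, p3 ⊢ p0
        [Ax] p0 ⊢ p0

Result: YES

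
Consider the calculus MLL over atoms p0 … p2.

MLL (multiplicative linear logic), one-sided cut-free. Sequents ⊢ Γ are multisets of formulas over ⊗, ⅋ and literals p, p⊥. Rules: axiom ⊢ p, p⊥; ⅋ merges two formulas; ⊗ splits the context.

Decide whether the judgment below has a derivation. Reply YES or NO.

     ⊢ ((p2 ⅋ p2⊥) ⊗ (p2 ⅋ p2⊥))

Derivation (root first):
[⊗]  ⊢ ((p2 ⅋ p2⊥) ⊗ (p2 ⅋ p2⊥))
  [⅋]  ⊢ (p2 ⅋ p2⊥)
    [Ax]  ⊢ p2, p2⊥
  [⅋]  ⊢ (p2 ⅋ p2⊥)
    [Ax]  ⊢ p2, p2⊥

Result: YES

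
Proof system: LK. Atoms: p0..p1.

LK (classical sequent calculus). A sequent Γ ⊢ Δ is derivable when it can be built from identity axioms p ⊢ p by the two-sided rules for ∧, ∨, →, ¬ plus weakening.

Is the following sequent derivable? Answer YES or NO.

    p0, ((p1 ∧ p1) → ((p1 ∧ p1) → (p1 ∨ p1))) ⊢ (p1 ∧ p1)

Search for a countermodel by truth-table:
  v=00: Γ:[p0=F, ((p1 ∧ p1) → ((p1 ∧ p1) → (p1 ∨ p1)))=T] Δ:[(p1 ∧ p1)=F] refutes=False
  v=01: Γ:[p0=F, ((p1 ∧ p1) → ((p1 ∧ p1) → (p1 ∨ p1)))=T] Δ:[(p1 ∧ p1)=T] refutes=False
  v=10: Γ:[p0=T, ((p1 ∧ p1) → ((p1 ∧ p1) → (p1 ∨ p1)))=T] Δ:[(p1 ∧ p1)=F] refutes=True  ← countermodel

Result: NO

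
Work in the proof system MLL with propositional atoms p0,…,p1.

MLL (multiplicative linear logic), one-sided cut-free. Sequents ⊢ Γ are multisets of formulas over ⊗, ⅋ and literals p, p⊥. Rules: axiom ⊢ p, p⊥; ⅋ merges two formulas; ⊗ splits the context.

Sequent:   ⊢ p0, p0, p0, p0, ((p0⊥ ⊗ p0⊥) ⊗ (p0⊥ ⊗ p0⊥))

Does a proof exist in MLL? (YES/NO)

Derivation (root first):
[⊗]  ⊢ p0, p0, p0, p0, ((p0⊥ ⊗ p0⊥) ⊗ (p0⊥ ⊗ p0⊥))
  [⊗]  ⊢ p0, p0, (p0⊥ ⊗ p0⊥)
    [Ax]  ⊢ p0, p0⊥
    [Ax]  ⊢ p0, p0⊥
  [⊗]  ⊢ p0, p0, (p0⊥ ⊗ p0⊥)
    [Ax]  ⊢ p0, p0⊥
    [Ax]  ⊢ p0, p0⊥

Result: YES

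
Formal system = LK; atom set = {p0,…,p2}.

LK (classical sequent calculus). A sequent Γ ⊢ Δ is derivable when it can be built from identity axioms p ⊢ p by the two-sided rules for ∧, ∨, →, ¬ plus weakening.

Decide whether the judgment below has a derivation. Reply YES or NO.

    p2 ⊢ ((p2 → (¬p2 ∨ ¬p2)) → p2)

Derivation trace:
[→R] p2 ⊢ ((p2 → (¬p2 ∨ ¬p2)) → p2)
  [→L] p2, (p2 → (¬p2 ∨ ¬p2)) ⊢ p2
    [WR] p2 ⊢ p2, p2
      [Ax] p2 ⊢ p2
    [∨L] p2, (¬p2 ∨ ¬p2) ⊢ 
      [¬L] p2, ¬p2 ⊢ 
        [Ax] p2 ⊢ p2
      [¬L] p2, ¬p2 ⊢ 
        [Ax] p2 ⊢ p2

Result: YES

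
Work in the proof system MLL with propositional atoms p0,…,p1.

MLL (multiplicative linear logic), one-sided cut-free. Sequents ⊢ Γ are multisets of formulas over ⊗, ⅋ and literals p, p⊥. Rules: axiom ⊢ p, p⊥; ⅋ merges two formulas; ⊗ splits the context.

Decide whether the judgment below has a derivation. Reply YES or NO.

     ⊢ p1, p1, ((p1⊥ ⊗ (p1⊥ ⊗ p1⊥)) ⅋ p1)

Derivation trace:
[⅋]  ⊢ p1, p1, ((p1⊥ ⊗ (p1⊥ ⊗ p1⊥)) ⅋ p1)
  [⊗]  ⊢ p1, p1, p1, (p1⊥ ⊗ (p1⊥ ⊗ p1⊥))
    [Ax]  ⊢ p1, p1⊥
    [⊗]  ⊢ p1, p1, (p1⊥ ⊗ p1⊥)
      [Ax]  ⊢ p1, p1⊥
      [Ax]  ⊢ p1, p1⊥

Result: YES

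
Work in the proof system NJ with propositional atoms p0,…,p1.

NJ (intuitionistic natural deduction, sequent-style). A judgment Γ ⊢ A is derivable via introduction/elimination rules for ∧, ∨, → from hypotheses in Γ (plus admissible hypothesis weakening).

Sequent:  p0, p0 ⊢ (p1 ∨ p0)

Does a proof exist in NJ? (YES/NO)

Proof tree:
[Wk] p0, p0 ⊢ (p1 ∨ p0)
  [∨I₂] p0 ⊢ (p1 ∨ p0)
    [Ax] p0 ⊢ p0

Result: YES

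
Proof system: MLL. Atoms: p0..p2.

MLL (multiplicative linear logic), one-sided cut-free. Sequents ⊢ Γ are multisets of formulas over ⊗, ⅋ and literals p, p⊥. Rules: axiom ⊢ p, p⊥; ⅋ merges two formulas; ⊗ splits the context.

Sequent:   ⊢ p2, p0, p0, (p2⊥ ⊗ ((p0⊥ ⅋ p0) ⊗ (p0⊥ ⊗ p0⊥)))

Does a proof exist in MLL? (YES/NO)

Derivation (root first):
[⊗]  ⊢ p2, p0, p0, (p2⊥ ⊗ ((p0⊥ ⅋ p0) ⊗ (p0⊥ ⊗ p0⊥)))
  [Ax]  ⊢ p2, p2⊥
  [⊗]  ⊢ p0, p0, ((p0⊥ ⅋ p0) ⊗ (p0⊥ ⊗ p0⊥))
    [⅋]  ⊢ (p0⊥ ⅋ p0)
      [Ax]  ⊢ p0, p0⊥
    [⊗]  ⊢ p0, p0, (p0⊥ ⊗ p0⊥)
      [Ax]  ⊢ p0, p0⊥
      [Ax]  ⊢ p0, p0⊥

Result: YES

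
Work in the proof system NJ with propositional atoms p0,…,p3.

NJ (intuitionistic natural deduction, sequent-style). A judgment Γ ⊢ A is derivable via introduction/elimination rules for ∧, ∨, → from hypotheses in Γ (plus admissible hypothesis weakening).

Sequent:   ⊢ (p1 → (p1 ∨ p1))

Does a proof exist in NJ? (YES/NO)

Derivation trace:
[→I]  ⊢ (p1 → (p1 ∨ p1))
  [∨I₂] p1 ⊢ (p1 ∨ p1)
    [Ax] p1 ⊢ p1

Result: YES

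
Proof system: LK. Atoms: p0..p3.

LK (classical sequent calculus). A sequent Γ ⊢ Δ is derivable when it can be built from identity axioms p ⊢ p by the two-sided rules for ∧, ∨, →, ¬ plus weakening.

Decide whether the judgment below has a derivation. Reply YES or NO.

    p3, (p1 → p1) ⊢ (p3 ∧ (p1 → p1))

Derivation trace:
[∧R] p3, (p1 → p1) ⊢ (p3 ∧ (p1 → p1))
  [Ax] p3 ⊢ p3
  [→R] (p1 → p1) ⊢ (p1 → p1)
    [→L] p1, (p1 → p1) ⊢ p1
      [Ax] p1 ⊢ p1
      [Ax] p1 ⊢ p1

Result: YES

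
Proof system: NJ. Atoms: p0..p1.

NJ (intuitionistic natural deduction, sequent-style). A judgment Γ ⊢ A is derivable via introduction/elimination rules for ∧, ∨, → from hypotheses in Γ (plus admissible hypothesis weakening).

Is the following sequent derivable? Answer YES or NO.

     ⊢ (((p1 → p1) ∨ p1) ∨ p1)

Derivation trace:
[∨I₁]  ⊢ (((p1 → p1) ∨ p1) ∨ p1)
  [∨I₁]  ⊢ ((p1 → p1) ∨ p1)
    [→I]  ⊢ (p1 → p1)
      [Ax] p1 ⊢ p1

Result: YES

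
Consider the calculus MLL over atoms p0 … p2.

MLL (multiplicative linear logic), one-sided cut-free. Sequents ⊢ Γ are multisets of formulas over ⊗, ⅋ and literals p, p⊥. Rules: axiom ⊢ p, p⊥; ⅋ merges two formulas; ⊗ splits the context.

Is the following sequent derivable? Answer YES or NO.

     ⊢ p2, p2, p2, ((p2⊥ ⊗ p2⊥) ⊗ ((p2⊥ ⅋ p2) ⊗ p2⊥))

Derivation trace:
[⊗]  ⊢ p2, p2, p2, ((p2⊥ ⊗ p2⊥) ⊗ ((p2⊥ ⅋ p2) ⊗ p2⊥))
  [⊗]  ⊢ p2, p2, (p2⊥ ⊗ p2⊥)
    [Ax]  ⊢ p2, p2⊥
    [Ax]  ⊢ p2, p2⊥
  [⊗]  ⊢ p2, ((p2⊥ ⅋ p2) ⊗ p2⊥)
    [⅋]  ⊢ (p2⊥ ⅋ p2)
      [Ax]  ⊢ p2, p2⊥
    [Ax]  ⊢ p2, p2⊥

Result: YES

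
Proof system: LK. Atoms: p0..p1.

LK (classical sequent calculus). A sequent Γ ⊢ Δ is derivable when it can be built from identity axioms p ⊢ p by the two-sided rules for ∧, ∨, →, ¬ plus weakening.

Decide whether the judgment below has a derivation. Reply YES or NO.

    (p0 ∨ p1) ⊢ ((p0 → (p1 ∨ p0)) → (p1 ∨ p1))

Truth-table refutation:
  v=00: Γ:[(p0 ∨ p1)=F] Δ:[((p0 → (p1 ∨ p0)) → (p1 ∨ p1))=F] refutes=False
  v=01: Γ:[(p0 ∨ p1)=T] Δ:[((p0 → (p1 ∨ p0)) → (p1 ∨ p1))=T] refutes=False
  v=10: Γ:[(p0 ∨ p1)=T] Δ:[((p0 → (p1 ∨ p0)) → (p1 ∨ p1))=F] refutes=True  ← countermodel

Result: NO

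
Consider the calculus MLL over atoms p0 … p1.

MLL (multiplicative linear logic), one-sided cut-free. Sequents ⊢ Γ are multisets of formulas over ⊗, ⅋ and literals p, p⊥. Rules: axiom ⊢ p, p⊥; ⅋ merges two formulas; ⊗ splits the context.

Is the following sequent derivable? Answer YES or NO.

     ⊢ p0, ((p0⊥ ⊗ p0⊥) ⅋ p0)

Derivation (root first):
[⅋]  ⊢ p0, ((p0⊥ ⊗ p0⊥) ⅋ p0)
  [⊗]  ⊢ p0, p0, (p0⊥ ⊗ p0⊥)
    [Ax]  ⊢ p0, p0⊥
    [Ax]  ⊢ p0, p0⊥

Result: YES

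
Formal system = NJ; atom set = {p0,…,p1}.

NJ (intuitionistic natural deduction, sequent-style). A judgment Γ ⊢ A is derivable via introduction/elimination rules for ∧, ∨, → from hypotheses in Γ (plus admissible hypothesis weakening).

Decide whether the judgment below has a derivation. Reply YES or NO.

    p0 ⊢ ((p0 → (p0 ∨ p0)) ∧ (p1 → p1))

Derivation (root first):
[∧I] p0 ⊢ ((p0 → (p0 ∨ p0)) ∧ (p1 → p1))
  [→I] p0 ⊢ (p0 → (p0 ∨ p0))
    [∨I₁] p0, p0 ⊢ (p0 ∨ p0)
      [Wk] p0, p0 ⊢ p0
        [Ax] p0 ⊢ p0
  [→I]  ⊢ (p1 → p1)
    [Ax] p1 ⊢ p1

Result: YES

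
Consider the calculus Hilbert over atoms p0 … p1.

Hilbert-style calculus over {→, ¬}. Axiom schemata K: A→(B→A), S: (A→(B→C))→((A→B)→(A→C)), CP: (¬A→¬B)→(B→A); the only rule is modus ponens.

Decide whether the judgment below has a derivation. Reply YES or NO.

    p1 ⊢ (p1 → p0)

Truth-table refutation:
  v=00: Γ:[p1=F] Δ:[(p1 → p0)=T] refutes=False
  v=01: Γ:[p1=T] Δ:[(p1 → p0)=F] refutes=True  ← countermodel

Result: NO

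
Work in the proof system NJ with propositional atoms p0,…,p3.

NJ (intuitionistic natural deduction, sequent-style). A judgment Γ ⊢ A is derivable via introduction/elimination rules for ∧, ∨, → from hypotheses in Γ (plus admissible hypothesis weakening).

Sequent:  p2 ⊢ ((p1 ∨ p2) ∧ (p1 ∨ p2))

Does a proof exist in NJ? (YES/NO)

Proof tree:
[∧I] p2 ⊢ ((p1 ∨ p2) ∧ (p1 ∨ p2))
  [∨I₂] p2 ⊢ (p1 ∨ p2)
    [Ax] p2 ⊢ p2
  [∨I₂] p2 ⊢ (p1 ∨ p2)
    [Ax] p2 ⊢ p2

Result: YES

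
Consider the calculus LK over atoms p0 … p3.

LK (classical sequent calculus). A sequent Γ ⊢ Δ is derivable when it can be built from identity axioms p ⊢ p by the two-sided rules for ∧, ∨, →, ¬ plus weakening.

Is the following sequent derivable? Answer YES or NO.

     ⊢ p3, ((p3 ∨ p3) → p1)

Proof tree:
[→R]  ⊢ p3, ((p3 ∨ p3) → p1)
  [∨L] (p3 ∨ p3) ⊢ p1, p3
    [WR] p3 ⊢ p3, p1
      [Ax] p3 ⊢ p3
    [Ax] p3 ⊢ p3

Result: YES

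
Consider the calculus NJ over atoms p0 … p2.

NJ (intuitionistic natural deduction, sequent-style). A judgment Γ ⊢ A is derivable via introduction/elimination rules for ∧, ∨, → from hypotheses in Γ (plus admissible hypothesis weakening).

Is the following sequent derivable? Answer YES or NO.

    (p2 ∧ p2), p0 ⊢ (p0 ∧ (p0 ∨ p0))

Proof tree:
[∧I] (p2 ∧ p2), p0 ⊢ (p0 ∧ (p0 ∨ p0))
  [Ax] p0 ⊢ p0
  [Wk] p0, (p2 ∧ p2) ⊢ (p0 ∨ p0)
    [∨I₁] p0 ⊢ (p0 ∨ p0)
      [Ax] p0 ⊢ p0

Result: YES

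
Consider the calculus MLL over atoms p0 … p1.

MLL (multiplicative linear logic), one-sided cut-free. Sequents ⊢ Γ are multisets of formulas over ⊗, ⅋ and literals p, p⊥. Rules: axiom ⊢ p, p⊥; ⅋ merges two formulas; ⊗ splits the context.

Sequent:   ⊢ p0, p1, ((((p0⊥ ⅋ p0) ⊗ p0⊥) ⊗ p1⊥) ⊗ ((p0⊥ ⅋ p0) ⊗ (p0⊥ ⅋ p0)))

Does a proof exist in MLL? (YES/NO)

Derivation trace:
[⊗]  ⊢ p0, p1, ((((p0⊥ ⅋ p0) ⊗ p0⊥) ⊗ p1⊥) ⊗ ((p0⊥ ⅋ p0) ⊗ (p0⊥ ⅋ p0)))
  [⊗]  ⊢ p0, p1, (((p0⊥ ⅋ p0) ⊗ p0⊥) ⊗ p1⊥)
    [⊗]  ⊢ p0, ((p0⊥ ⅋ p0) ⊗ p0⊥)
      [⅋]  ⊢ (p0⊥ ⅋ p0)
        [Ax]  ⊢ p0, p0⊥
      [Ax]  ⊢ p0, p0⊥
    [Ax]  ⊢ p1, p1⊥
  [⊗]  ⊢ ((p0⊥ ⅋ p0) ⊗ (p0⊥ ⅋ p0))
    [⅋]  ⊢ (p0⊥ ⅋ p0)
      [Ax]  ⊢ p0, p0⊥
    [⅋]  ⊢ (p0⊥ ⅋ p0)
      [Ax]  ⊢ p0, p0⊥

Result: YES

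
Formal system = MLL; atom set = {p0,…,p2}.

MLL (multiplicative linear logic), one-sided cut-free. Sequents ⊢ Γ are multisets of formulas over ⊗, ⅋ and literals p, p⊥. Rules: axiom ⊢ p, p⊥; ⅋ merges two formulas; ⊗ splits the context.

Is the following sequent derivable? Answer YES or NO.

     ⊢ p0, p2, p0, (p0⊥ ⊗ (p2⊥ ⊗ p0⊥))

Proof tree:
[⊗]  ⊢ p0, p2, p0, (p0⊥ ⊗ (p2⊥ ⊗ p0⊥))
  [Ax]  ⊢ p0, p0⊥
  [⊗]  ⊢ p2, p0, (p2⊥ ⊗ p0⊥)
    [Ax]  ⊢ p2, p2⊥
    [Ax]  ⊢ p0, p0⊥

Result: YES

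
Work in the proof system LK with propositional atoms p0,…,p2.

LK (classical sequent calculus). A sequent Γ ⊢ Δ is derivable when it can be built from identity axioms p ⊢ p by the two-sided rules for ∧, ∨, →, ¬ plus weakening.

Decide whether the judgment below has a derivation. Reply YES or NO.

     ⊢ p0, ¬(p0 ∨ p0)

Derivation (root first):
[¬R]  ⊢ p0, ¬(p0 ∨ p0)
  [∨L] (p0 ∨ p0) ⊢ p0
    [Ax] p0 ⊢ p0
    [Ax] p0 ⊢ p0

Result: YES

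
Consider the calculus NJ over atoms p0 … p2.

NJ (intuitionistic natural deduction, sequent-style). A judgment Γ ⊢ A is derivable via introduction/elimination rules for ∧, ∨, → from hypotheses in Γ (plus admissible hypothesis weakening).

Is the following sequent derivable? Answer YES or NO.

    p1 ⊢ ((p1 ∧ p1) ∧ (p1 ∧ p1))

Derivation (root first):
[∧I] p1 ⊢ ((p1 ∧ p1) ∧ (p1 ∧ p1))
  [∧I] p1 ⊢ (p1 ∧ p1)
    [Ax] p1 ⊢ p1
    [Ax] p1 ⊢ p1
  [∧I] p1 ⊢ (p1 ∧ p1)
    [Ax] p1 ⊢ p1
    [Ax] p1 ⊢ p1

Result: YES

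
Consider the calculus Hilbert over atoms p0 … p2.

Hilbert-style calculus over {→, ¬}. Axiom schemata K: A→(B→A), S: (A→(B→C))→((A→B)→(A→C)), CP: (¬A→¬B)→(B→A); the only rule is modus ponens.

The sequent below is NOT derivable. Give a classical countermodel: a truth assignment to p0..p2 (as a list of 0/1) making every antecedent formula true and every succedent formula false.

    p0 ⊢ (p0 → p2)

Enumerate valuations to refute Γ ⊢ Δ:
  v=000: Γ:[p0=F] Δ:[(p0 → p2)=T] refutes=False
  v=001: Γ:[p0=F] Δ:[(p0 → p2)=T] refutes=False
  v=010: Γ:[p0=F] Δ:[(p0 → p2)=T] refutes=False
  v=011: Γ:[p0=F] Δ:[(p0 → p2)=T] refutes=False
  v=100: Γ:[p0=T] Δ:[(p0 → p2)=F] refutes=True  ← countermodel

Result: [1, 0, 0]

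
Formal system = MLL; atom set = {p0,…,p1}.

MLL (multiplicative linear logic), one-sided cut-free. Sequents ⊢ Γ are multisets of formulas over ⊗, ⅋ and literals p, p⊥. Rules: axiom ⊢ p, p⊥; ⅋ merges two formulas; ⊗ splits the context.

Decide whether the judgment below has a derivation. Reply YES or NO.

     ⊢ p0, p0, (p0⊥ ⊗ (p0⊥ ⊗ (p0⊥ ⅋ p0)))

Derivation trace:
[⊗]  ⊢ p0, p0, (p0⊥ ⊗ (p0⊥ ⊗ (p0⊥ ⅋ p0)))
  [Ax]  ⊢ p0, p0⊥
  [⊗]  ⊢ p0, (p0⊥ ⊗ (p0⊥ ⅋ p0))
    [Ax]  ⊢ p0, p0⊥
    [⅋]  ⊢ (p0⊥ ⅋ p0)
      [Ax]  ⊢ p0, p0⊥

Result: YES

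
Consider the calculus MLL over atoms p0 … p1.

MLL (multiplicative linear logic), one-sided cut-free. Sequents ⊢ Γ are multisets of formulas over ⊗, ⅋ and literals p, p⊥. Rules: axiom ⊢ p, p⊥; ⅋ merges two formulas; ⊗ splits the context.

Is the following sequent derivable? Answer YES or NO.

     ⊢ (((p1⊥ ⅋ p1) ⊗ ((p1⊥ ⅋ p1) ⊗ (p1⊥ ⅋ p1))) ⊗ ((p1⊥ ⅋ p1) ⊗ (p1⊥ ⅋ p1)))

Derivation (root first):
[⊗]  ⊢ (((p1⊥ ⅋ p1) ⊗ ((p1⊥ ⅋ p1) ⊗ (p1⊥ ⅋ p1))) ⊗ ((p1⊥ ⅋ p1) ⊗ (p1⊥ ⅋ p1)))
  [⊗]  ⊢ ((p1⊥ ⅋ p1) ⊗ ((p1⊥ ⅋ p1) ⊗ (p1⊥ ⅋ p1)))
    [⅋]  ⊢ (p1⊥ ⅋ p1)
      [Ax]  ⊢ p1, p1⊥
    [⊗]  ⊢ ((p1⊥ ⅋ p1) ⊗ (p1⊥ ⅋ p1))
      [⅋]  ⊢ (p1⊥ ⅋ p1)
        [Ax]  ⊢ p1, p1⊥
      [⅋]  ⊢ (p1⊥ ⅋ p1)
        [Ax]  ⊢ p1, p1⊥
  [⊗]  ⊢ ((p1⊥ ⅋ p1) ⊗ (p1⊥ ⅋ p1))
    [⅋]  ⊢ (p1⊥ ⅋ p1)
      [Ax]  ⊢ p1, p1⊥
    [⅋]  ⊢ (p1⊥ ⅋ p1)
      [Ax]  ⊢ p1, p1⊥

Result: YES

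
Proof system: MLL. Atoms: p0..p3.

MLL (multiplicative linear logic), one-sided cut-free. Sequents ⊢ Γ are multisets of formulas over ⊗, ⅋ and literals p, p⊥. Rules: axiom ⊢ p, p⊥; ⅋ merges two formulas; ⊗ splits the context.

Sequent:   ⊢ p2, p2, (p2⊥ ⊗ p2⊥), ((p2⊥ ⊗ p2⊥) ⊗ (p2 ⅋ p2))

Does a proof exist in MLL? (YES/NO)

Derivation trace:
[⊗]  ⊢ p2, p2, (p2⊥ ⊗ p2⊥), ((p2⊥ ⊗ p2⊥) ⊗ (p2 ⅋ p2))
  [⊗]  ⊢ p2, p2, (p2⊥ ⊗ p2⊥)
    [Ax]  ⊢ p2, p2⊥
    [Ax]  ⊢ p2, p2⊥
  [⅋]  ⊢ (p2⊥ ⊗ p2⊥), (p2 ⅋ p2)
    [⊗]  ⊢ p2, p2, (p2⊥ ⊗ p2⊥)
      [Ax]  ⊢ p2, p2⊥
      [Ax]  ⊢ p2, p2⊥

Result: YES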